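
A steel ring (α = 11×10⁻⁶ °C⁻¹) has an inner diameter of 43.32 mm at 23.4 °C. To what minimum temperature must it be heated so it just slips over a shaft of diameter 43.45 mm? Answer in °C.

Required Δd = 43.45 − 43.32 = 0.13 mm
Δd = αd₀ΔT ⇒ ΔT = Δd/(αd₀) = 0.13 / (11×10⁻⁶ × 43.32) = 272.81 K
T_min = 23.4 + 272.81 = 296.21 °C

T = 296 °C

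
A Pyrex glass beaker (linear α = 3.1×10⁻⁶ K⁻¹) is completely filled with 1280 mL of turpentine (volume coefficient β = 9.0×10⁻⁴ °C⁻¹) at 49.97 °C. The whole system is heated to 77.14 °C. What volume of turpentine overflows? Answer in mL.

The beaker also expands: β_container ≈ 3α = 9.3×10⁻⁶ /K
Net overflow = V₀(β_liq − 3α_cont)ΔT
β − 3α = 9.00×10⁻⁴ − 9.3×10⁻⁶ = 8.907×10⁻⁴ /K; ΔT = 27.17 K
ΔV = 1280 × 8.907×10⁻⁴ × 27.17 = 31.0 mL

31.0 mL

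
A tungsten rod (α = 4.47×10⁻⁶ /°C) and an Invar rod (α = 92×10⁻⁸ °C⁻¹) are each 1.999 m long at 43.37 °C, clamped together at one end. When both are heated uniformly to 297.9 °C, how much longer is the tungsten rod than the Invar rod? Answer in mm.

ΔT = 254.53 K
tungsten: ΔL = 4.47×10⁻⁶ × 1.999 m × 254.53 = 2.2744×10⁻³ m = 2.2744 mm
Invar: ΔL = 92×10⁻⁸ × 1.999 m × 254.53 = 4.6810×10⁻⁴ m = 0.46810 mm
difference = 2.2744 − 0.46810 = 1.8063 mm

1.81 mm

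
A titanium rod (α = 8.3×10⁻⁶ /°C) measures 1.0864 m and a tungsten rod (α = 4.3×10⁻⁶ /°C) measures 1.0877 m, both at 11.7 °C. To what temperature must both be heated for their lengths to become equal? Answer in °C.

Equal length when α₁L₁ΔT − α₂L₂ΔT = L₂ − L₁ = 1.30×10⁻³ m
α₁L₁ = 9.01712×10⁻⁶, α₂L₂ = 4.67711×10⁻⁶ → Δ(αL) = 4.34001×10⁻⁶ m/K
ΔT = 1.30×10⁻³ / 4.34001×10⁻⁶ = 299.538 K, so T = 11.7 + 299.538 = 311.238 °C

T = 311.2 °C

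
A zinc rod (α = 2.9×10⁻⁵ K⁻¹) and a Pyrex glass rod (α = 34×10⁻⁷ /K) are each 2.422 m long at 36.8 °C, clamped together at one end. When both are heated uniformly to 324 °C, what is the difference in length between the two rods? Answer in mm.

ΔT = 287.2 K
zinc: ΔL = 2.9×10⁻⁵ × 2.422 m × 287.2 = 2.0172×10⁻² m = 20.172 mm
Pyrex glass: ΔL = 34×10⁻⁷ × 2.422 m × 287.2 = 2.3650×10⁻³ m = 2.3650 mm
difference = 20.172 − 2.3650 = 17.807 mm

17.8 mm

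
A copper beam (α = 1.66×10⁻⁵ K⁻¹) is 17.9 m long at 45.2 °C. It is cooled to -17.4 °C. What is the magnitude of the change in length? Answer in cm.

|ΔT| = |-17.4 − 45.2| = 62.6 K
ΔL = αL₀ΔT = (1.66×10⁻⁵)(17.9)(62.6) = 1.86×10⁻² m

ΔL = 1.86 cm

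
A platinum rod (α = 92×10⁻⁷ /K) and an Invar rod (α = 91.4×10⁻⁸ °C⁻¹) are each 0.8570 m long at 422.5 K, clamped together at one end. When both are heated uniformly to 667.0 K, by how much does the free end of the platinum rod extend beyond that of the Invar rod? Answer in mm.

ΔT = 244.5 K
platinum: ΔL = 92×10⁻⁷ × 0.8570 m × 244.5 = 1.9277×10⁻³ m = 1.9277 mm
Invar: ΔL = 91.4×10⁻⁸ × 0.8570 m × 244.5 = 1.9152×10⁻⁴ m = 0.19152 mm
difference = 1.9277 − 0.19152 = 1.73618 mm

1.74 mm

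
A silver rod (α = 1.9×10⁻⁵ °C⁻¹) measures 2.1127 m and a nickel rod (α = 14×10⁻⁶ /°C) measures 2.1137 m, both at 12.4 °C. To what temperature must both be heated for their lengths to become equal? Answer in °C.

T = 107.2 °C

Equal length when α₁L₁ΔT − α₂L₂ΔT = L₂ − L₁ = 1.00×10⁻³ m
α₁L₁ = 4.01413×10⁻⁵, α₂L₂ = 2.95918×10⁻⁵ → Δ(αL) = 1.05495×10⁻⁵ m/K
ΔT = 1.00×10⁻³ / 1.05495×10⁻⁵ = 94.791 K, so T = 12.4 + 94.791 = 107.191 °C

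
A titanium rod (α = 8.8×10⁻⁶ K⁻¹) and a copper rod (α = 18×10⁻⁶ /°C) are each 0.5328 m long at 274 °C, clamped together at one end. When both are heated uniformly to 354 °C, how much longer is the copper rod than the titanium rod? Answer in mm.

ΔT = 80 K
titanium: ΔL = 8.8×10⁻⁶ × 0.5328 m × 80 = 3.7509×10⁻⁴ m = 0.37509 mm
copper: ΔL = 18×10⁻⁶ × 0.5328 m × 80 = 7.6723×10⁻⁴ m = 0.76723 mm
difference = 0.76723 − 0.37509 = 0.39214 mm

0.392 mm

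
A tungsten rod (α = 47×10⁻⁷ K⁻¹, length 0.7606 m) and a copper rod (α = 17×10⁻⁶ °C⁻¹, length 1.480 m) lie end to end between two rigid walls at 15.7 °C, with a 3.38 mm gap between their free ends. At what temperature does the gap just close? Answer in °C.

T = 133 °C

α₁L₁ = 3.57482×10⁻⁶ m/K, α₂L₂ = 2.516×10⁻⁵ m/K → total 2.873482×10⁻⁵ m/K
ΔT = g/(α₁L₁+α₂L₂) = 3.38×10⁻³ / 2.873482×10⁻⁵ = 117.63 K
T = 15.7 + 117.63 = 133.33 °C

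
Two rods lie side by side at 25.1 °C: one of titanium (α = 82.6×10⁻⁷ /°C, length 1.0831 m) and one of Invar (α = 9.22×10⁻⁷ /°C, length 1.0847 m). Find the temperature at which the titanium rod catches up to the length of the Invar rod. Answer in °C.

L₁(1 + α₁ΔT) = L₂(1 + α₂ΔT) ⇒ ΔT = (L₂ − L₁)/(α₁L₁ − α₂L₂)
L₂ − L₁ = 1.0847 − 1.0831 = 1.60×10⁻³ m
α₁L₁ − α₂L₂ = 82.6×10⁻⁷×1.0831 − 9.22×10⁻⁷×1.0847 = 7.9463126×10⁻⁶ m/K
ΔT = 1.60×10⁻³ / 7.9463126×10⁻⁶ = 201.351 K
T = 25.1 + 201.351 = 226.451 °C

T = 226.5 °C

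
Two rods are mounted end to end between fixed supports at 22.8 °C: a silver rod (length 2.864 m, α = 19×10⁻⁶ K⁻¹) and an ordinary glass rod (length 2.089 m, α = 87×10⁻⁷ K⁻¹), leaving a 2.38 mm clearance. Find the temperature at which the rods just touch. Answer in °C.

α₁L₁ = 5.4416×10⁻⁵ m/K, α₂L₂ = 1.81743×10⁻⁵ m/K → total 7.25903×10⁻⁵ m/K
ΔT = g/(α₁L₁+α₂L₂) = 2.38×10⁻³ / 7.25903×10⁻⁵ = 32.787 K
T = 22.8 + 32.787 = 55.587 °C

T = 55.6 °C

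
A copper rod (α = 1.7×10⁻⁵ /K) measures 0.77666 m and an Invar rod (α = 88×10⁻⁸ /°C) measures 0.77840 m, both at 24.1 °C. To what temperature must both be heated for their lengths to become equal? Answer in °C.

L₁(1 + α₁ΔT) = L₂(1 + α₂ΔT) ⇒ ΔT = (L₂ − L₁)/(α₁L₁ − α₂L₂)
L₂ − L₁ = 0.77840 − 0.77666 = 1.74×10⁻³ m
α₁L₁ − α₂L₂ = 1.7×10⁻⁵×0.77666 − 88×10⁻⁸×0.77840 = 1.2518228×10⁻⁵ m/K
ΔT = 1.74×10⁻³ / 1.2518228×10⁻⁵ = 138.997 K
T = 24.1 + 138.997 = 163.097 °C

T = 163.1 °C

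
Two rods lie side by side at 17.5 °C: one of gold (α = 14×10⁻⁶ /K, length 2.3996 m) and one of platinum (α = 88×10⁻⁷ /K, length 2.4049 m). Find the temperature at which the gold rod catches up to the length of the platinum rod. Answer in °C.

T = 443.8 °C

Equal length when α₁L₁ΔT − α₂L₂ΔT = L₂ − L₁ = 5.30×10⁻³ m
α₁L₁ = 3.35944×10⁻⁵, α₂L₂ = 2.116312×10⁻⁵ → Δ(αL) = 1.243128×10⁻⁵ m/K
ΔT = 5.30×10⁻³ / 1.243128×10⁻⁵ = 426.344 K, so T = 17.5 + 426.344 = 443.844 °C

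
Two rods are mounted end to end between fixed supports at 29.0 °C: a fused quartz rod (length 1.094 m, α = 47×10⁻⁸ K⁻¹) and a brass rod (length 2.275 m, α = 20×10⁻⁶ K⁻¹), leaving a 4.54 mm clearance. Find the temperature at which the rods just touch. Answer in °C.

T = 128 °C

Gap closes when ΔL₁ + ΔL₂ = 4.54 mm = 4.54×10⁻³ m
(α₁L₁ + α₂L₂)ΔT = g
α₁L₁ + α₂L₂ = 47×10⁻⁸×1.094 + 20×10⁻⁶×2.275 = 4.601418×10⁻⁵ m/K
ΔT = 4.54×10⁻³ / 4.601418×10⁻⁵ = 98.67 K
T = 29.0 + 98.67 = 127.67 °C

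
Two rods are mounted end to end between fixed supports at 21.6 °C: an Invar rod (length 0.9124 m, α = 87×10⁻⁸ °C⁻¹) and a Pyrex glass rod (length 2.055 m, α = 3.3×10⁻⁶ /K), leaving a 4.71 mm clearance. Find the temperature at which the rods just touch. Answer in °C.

Gap closes when ΔL₁ + ΔL₂ = 4.71 mm = 4.71×10⁻³ m
(α₁L₁ + α₂L₂)ΔT = g
α₁L₁ + α₂L₂ = 87×10⁻⁸×0.9124 + 3.3×10⁻⁶×2.055 = 7.575288×10⁻⁶ m/K
ΔT = 4.71×10⁻³ / 7.575288×10⁻⁶ = 621.76 K
T = 21.6 + 621.76 = 643.36 °C

T = 643 °C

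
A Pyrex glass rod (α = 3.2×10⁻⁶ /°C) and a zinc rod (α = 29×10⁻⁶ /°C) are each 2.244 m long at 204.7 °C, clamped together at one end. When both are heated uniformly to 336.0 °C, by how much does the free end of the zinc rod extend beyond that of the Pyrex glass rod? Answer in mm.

7.60 mm

ΔT = 131.3 K
Pyrex glass: ΔL = 3.2×10⁻⁶ × 2.244 m × 131.3 = 9.4284×10⁻⁴ m = 0.94284 mm
zinc: ΔL = 29×10⁻⁶ × 2.244 m × 131.3 = 8.5445×10⁻³ m = 8.5445 mm
difference = 8.5445 − 0.94284 = 7.60166 mm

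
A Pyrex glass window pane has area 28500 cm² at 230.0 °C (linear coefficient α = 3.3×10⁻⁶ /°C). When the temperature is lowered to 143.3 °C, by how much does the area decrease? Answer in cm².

ΔA = 16.3 cm²

Area coefficient ≈ 2α; |ΔT| = 86.7 K
ΔA = 2αA₀ΔT = 2(3.3×10⁻⁶)(28500)(86.7) = 16.3 cm²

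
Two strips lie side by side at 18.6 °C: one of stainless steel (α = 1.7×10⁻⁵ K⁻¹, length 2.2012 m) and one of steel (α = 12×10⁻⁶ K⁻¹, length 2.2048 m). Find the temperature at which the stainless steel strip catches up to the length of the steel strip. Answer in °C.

T = 347.0 °C

L₁(1 + α₁ΔT) = L₂(1 + α₂ΔT) ⇒ ΔT = (L₂ − L₁)/(α₁L₁ − α₂L₂)
L₂ − L₁ = 2.2048 − 2.2012 = 3.60×10⁻³ m
α₁L₁ − α₂L₂ = 1.7×10⁻⁵×2.2012 − 12×10⁻⁶×2.2048 = 1.09628×10⁻⁵ m/K
ΔT = 3.60×10⁻³ / 1.09628×10⁻⁵ = 328.383 K
T = 18.6 + 328.383 = 346.983 °C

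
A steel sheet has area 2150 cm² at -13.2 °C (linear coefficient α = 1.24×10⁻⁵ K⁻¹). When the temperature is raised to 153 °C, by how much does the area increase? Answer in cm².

Area coefficient ≈ 2α; |ΔT| = 166.2 K
ΔA = 2αA₀ΔT = 2(1.24×10⁻⁵)(2150)(166.2) = 8.86 cm²

ΔA = 8.86 cm²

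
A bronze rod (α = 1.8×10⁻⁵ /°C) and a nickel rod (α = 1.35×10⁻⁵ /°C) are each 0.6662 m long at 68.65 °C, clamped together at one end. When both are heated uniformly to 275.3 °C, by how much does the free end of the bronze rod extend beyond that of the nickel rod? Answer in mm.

ΔT = 206.65 K
bronze: ΔL = 1.8×10⁻⁵ × 0.6662 m × 206.65 = 2.4781×10⁻³ m = 2.4781 mm
nickel: ΔL = 1.35×10⁻⁵ × 0.6662 m × 206.65 = 1.8585×10⁻³ m = 1.8585 mm
difference = 2.4781 − 1.8585 = 0.6196 mm

0.620 mm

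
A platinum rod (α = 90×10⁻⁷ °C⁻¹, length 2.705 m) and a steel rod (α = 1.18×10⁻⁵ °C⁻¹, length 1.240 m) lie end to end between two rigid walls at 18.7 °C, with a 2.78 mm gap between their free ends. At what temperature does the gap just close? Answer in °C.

α₁L₁ = 2.4345×10⁻⁵ m/K, α₂L₂ = 1.4632×10⁻⁵ m/K → total 3.8977×10⁻⁵ m/K
ΔT = g/(α₁L₁+α₂L₂) = 2.78×10⁻³ / 3.8977×10⁻⁵ = 71.324 K
T = 18.7 + 71.324 = 90.024 °C

T = 90.0 °C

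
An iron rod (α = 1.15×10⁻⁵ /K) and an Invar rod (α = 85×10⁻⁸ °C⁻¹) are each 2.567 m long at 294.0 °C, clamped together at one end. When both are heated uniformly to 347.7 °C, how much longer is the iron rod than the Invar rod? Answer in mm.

ΔT = 53.7 K
iron: ΔL = 1.15×10⁻⁵ × 2.567 m × 53.7 = 1.5853×10⁻³ m = 1.5853 mm
Invar: ΔL = 85×10⁻⁸ × 2.567 m × 53.7 = 1.1717×10⁻⁴ m = 0.11717 mm
difference = 1.5853 − 0.11717 = 1.46813 mm

1.47 mm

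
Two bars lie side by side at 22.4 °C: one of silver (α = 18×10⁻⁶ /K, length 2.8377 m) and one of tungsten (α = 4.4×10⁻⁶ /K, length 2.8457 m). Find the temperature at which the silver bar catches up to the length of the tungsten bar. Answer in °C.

T = 229.9 °C

Equal length when α₁L₁ΔT − α₂L₂ΔT = L₂ − L₁ = 8.00×10⁻³ m
α₁L₁ = 5.10786×10⁻⁵, α₂L₂ = 1.252108×10⁻⁵ → Δ(αL) = 3.855752×10⁻⁵ m/K
ΔT = 8.00×10⁻³ / 3.855752×10⁻⁵ = 207.482 K, so T = 22.4 + 207.482 = 229.882 °C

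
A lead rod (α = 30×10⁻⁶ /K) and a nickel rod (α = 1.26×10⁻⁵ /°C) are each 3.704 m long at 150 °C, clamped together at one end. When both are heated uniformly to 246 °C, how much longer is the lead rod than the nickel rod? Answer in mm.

6.19 mm

ΔT = 96 K
lead: ΔL = 30×10⁻⁶ × 3.704 m × 96 = 1.0668×10⁻² m = 10.668 mm
nickel: ΔL = 1.26×10⁻⁵ × 3.704 m × 96 = 4.4804×10⁻³ m = 4.4804 mm
difference = 10.668 − 4.4804 = 6.1876 mm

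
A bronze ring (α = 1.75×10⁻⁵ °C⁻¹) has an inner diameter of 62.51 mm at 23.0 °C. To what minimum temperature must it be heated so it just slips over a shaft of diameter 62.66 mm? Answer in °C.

T = 160 °C

Required Δd = 62.66 − 62.51 = 0.15 mm
Δd = αd₀ΔT ⇒ ΔT = Δd/(αd₀) = 0.15 / (1.75×10⁻⁵ × 62.51) = 137.12 K
T_min = 23.0 + 137.12 = 160.12 °C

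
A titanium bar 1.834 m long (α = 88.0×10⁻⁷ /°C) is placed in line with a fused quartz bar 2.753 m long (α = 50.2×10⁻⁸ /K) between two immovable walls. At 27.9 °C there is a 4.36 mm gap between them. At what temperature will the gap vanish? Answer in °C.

α₁L₁ = 1.61392×10⁻⁵ m/K, α₂L₂ = 1.382006×10⁻⁶ m/K → total 1.7521206×10⁻⁵ m/K
ΔT = g/(α₁L₁+α₂L₂) = 4.36×10⁻³ / 1.7521206×10⁻⁵ = 248.84 K
T = 27.9 + 248.84 = 276.74 °C

T = 277 °C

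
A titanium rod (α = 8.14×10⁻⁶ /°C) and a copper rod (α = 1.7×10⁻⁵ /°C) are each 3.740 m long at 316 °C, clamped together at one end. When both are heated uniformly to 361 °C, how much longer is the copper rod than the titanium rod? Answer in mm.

ΔT = 45 K
titanium: ΔL = 8.14×10⁻⁶ × 3.740 m × 45 = 1.3700×10⁻³ m = 1.3700 mm
copper: ΔL = 1.7×10⁻⁵ × 3.740 m × 45 = 2.8611×10⁻³ m = 2.8611 mm
difference = 2.8611 − 1.3700 = 1.4911 mm

1.49 mm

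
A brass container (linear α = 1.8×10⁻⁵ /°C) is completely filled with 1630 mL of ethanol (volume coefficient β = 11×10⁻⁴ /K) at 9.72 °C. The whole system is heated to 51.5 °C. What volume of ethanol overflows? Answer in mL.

The container also expands: β_container ≈ 3α = 5.4×10⁻⁵ /K
Net overflow = V₀(β_liq − 3α_cont)ΔT
β − 3α = 1.10×10⁻³ − 5.4×10⁻⁵ = 1.046×10⁻³ /K; ΔT = 41.78 K
ΔV = 1630 × 1.046×10⁻³ × 41.78 = 71.2 mL

71.2 mL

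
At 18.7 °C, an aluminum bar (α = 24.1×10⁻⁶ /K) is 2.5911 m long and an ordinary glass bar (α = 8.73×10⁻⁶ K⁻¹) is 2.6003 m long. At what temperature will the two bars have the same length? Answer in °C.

L₁(1 + α₁ΔT) = L₂(1 + α₂ΔT) ⇒ ΔT = (L₂ − L₁)/(α₁L₁ − α₂L₂)
L₂ − L₁ = 2.6003 − 2.5911 = 9.20×10⁻³ m
α₁L₁ − α₂L₂ = 24.1×10⁻⁶×2.5911 − 8.73×10⁻⁶×2.6003 = 3.9744891×10⁻⁵ m/K
ΔT = 9.20×10⁻³ / 3.9744891×10⁻⁵ = 231.476 K
T = 18.7 + 231.476 = 250.176 °C

T = 250.2 °C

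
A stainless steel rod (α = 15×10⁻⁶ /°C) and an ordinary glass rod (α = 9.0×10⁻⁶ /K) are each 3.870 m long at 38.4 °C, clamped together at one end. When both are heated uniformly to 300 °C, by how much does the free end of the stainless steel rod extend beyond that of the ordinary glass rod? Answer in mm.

6.07 mm

ΔT = 261.6 K
stainless steel: ΔL = 15×10⁻⁶ × 3.870 m × 261.6 = 1.5186×10⁻² m = 15.186 mm
ordinary glass: ΔL = 9.0×10⁻⁶ × 3.870 m × 261.6 = 9.1115×10⁻³ m = 9.1115 mm
difference = 15.186 − 9.1115 = 6.0745 mm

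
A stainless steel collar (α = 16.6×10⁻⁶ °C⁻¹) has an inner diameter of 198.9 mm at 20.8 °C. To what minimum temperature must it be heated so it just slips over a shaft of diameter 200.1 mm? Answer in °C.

Required Δd = 200.1 − 198.9 = 1.2 mm
Δd = αd₀ΔT ⇒ ΔT = Δd/(αd₀) = 1.2 / (16.6×10⁻⁶ × 198.9) = 363.44 K
T_min = 20.8 + 363.44 = 384.24 °C

T = 384 °C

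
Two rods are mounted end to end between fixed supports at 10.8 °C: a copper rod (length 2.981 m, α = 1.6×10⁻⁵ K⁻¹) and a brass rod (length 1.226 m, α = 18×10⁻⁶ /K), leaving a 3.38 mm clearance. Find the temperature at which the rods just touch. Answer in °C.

T = 59.2 °C

α₁L₁ = 4.7696×10⁻⁵ m/K, α₂L₂ = 2.2068×10⁻⁵ m/K → total 6.9764×10⁻⁵ m/K
ΔT = g/(α₁L₁+α₂L₂) = 3.38×10⁻³ / 6.9764×10⁻⁵ = 48.449 K
T = 10.8 + 48.449 = 59.249 °C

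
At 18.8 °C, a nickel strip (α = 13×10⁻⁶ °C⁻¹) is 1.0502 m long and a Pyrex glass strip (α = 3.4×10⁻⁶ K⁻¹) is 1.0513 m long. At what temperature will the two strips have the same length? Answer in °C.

T = 127.9 °C

L₁(1 + α₁ΔT) = L₂(1 + α₂ΔT) ⇒ ΔT = (L₂ − L₁)/(α₁L₁ − α₂L₂)
L₂ − L₁ = 1.0513 − 1.0502 = 1.10×10⁻³ m
α₁L₁ − α₂L₂ = 13×10⁻⁶×1.0502 − 3.4×10⁻⁶×1.0513 = 1.007818×10⁻⁵ m/K
ΔT = 1.10×10⁻³ / 1.007818×10⁻⁵ = 109.147 K
T = 18.8 + 109.147 = 127.947 °C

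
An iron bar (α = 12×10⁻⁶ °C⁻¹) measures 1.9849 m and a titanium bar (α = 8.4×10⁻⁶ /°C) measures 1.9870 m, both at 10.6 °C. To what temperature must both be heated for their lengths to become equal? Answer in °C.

T = 305.2 °C

L₁(1 + α₁ΔT) = L₂(1 + α₂ΔT) ⇒ ΔT = (L₂ − L₁)/(α₁L₁ − α₂L₂)
L₂ − L₁ = 1.9870 − 1.9849 = 2.10×10⁻³ m
α₁L₁ − α₂L₂ = 12×10⁻⁶×1.9849 − 8.4×10⁻⁶×1.9870 = 7.128×10⁻⁶ m/K
ΔT = 2.10×10⁻³ / 7.128×10⁻⁶ = 294.613 K
T = 10.6 + 294.613 = 305.213 °C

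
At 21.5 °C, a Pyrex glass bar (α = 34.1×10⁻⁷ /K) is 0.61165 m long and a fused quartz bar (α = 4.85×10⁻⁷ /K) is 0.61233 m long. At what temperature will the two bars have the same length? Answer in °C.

T = 401.7 °C

L₁(1 + α₁ΔT) = L₂(1 + α₂ΔT) ⇒ ΔT = (L₂ − L₁)/(α₁L₁ − α₂L₂)
L₂ − L₁ = 0.61233 − 0.61165 = 6.80×10⁻⁴ m
α₁L₁ − α₂L₂ = 34.1×10⁻⁷×0.61165 − 4.85×10⁻⁷×0.61233 = 1.78874645×10⁻⁶ m/K
ΔT = 6.80×10⁻⁴ / 1.78874645×10⁻⁶ = 380.154 K
T = 21.5 + 380.154 = 401.654 °C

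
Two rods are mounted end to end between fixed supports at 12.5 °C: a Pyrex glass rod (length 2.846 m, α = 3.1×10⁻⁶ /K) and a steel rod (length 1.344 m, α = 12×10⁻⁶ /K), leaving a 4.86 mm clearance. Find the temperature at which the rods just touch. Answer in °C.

Gap closes when ΔL₁ + ΔL₂ = 4.86 mm = 4.86×10⁻³ m
(α₁L₁ + α₂L₂)ΔT = g
α₁L₁ + α₂L₂ = 3.1×10⁻⁶×2.846 + 12×10⁻⁶×1.344 = 2.49506×10⁻⁵ m/K
ΔT = 4.86×10⁻³ / 2.49506×10⁻⁵ = 194.78 K
T = 12.5 + 194.78 = 207.28 °C

T = 207 °C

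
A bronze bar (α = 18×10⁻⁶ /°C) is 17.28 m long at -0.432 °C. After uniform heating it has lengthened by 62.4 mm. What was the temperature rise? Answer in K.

ΔL = αL₀ΔT ⇒ ΔT = ΔL / (αL₀)
ΔT = 62.4×10⁻³ m / (18×10⁻⁶ × 17.28 m) = 200.62 K

ΔT = 201 K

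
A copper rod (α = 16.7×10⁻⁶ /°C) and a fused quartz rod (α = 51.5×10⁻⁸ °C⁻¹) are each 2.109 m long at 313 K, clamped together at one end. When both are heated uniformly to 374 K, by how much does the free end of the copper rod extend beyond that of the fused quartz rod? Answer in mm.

ΔT = 61 K
copper: ΔL = 16.7×10⁻⁶ × 2.109 m × 61 = 2.1484×10⁻³ m = 2.1484 mm
fused quartz: ΔL = 51.5×10⁻⁸ × 2.109 m × 61 = 6.6254×10⁻⁵ m = 0.066254 mm
difference = 2.1484 − 0.066254 = 2.082146 mm

2.08 mm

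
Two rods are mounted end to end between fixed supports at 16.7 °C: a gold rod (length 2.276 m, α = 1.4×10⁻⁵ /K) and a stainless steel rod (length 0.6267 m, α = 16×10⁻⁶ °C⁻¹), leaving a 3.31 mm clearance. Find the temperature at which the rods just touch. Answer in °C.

T = 95.7 °C

Gap closes when ΔL₁ + ΔL₂ = 3.31 mm = 3.31×10⁻³ m
(α₁L₁ + α₂L₂)ΔT = g
α₁L₁ + α₂L₂ = 1.4×10⁻⁵×2.276 + 16×10⁻⁶×0.6267 = 4.18912×10⁻⁵ m/K
ΔT = 3.31×10⁻³ / 4.18912×10⁻⁵ = 79.014 K
T = 16.7 + 79.014 = 95.714 °C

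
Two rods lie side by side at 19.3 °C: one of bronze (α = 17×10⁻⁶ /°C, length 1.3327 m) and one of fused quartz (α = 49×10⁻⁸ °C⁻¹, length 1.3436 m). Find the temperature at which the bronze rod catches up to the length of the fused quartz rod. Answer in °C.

Equal length when α₁L₁ΔT − α₂L₂ΔT = L₂ − L₁ = 1.09×10⁻² m
α₁L₁ = 2.26559×10⁻⁵, α₂L₂ = 6.58364×10⁻⁷ → Δ(αL) = 2.1997536×10⁻⁵ m/K
ΔT = 1.09×10⁻² / 2.1997536×10⁻⁵ = 495.510 K, so T = 19.3 + 495.510 = 514.810 °C

T = 514.8 °C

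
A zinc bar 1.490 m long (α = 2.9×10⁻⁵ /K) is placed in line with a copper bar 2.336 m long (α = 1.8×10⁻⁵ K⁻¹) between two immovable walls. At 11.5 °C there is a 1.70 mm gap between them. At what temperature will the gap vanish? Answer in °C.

T = 31.4 °C

Gap closes when ΔL₁ + ΔL₂ = 1.70 mm = 1.70×10⁻³ m
(α₁L₁ + α₂L₂)ΔT = g
α₁L₁ + α₂L₂ = 2.9×10⁻⁵×1.490 + 1.8×10⁻⁵×2.336 = 8.5258×10⁻⁵ m/K
ΔT = 1.70×10⁻³ / 8.5258×10⁻⁵ = 19.939 K
T = 11.5 + 19.939 = 31.439 °C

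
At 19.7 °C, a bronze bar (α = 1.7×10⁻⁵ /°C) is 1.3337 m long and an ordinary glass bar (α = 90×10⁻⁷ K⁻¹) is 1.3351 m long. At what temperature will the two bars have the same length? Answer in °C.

T = 151.1 °C

L₁(1 + α₁ΔT) = L₂(1 + α₂ΔT) ⇒ ΔT = (L₂ − L₁)/(α₁L₁ − α₂L₂)
L₂ − L₁ = 1.3351 − 1.3337 = 1.40×10⁻³ m
α₁L₁ − α₂L₂ = 1.7×10⁻⁵×1.3337 − 90×10⁻⁷×1.3351 = 1.0657×10⁻⁵ m/K
ΔT = 1.40×10⁻³ / 1.0657×10⁻⁵ = 131.369 K
T = 19.7 + 131.369 = 151.069 °C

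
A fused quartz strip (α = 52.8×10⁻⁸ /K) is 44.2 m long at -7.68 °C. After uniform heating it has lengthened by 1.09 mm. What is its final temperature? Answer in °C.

ΔL = αL₀ΔT ⇒ ΔT = ΔL / (αL₀)
ΔT = 1.09×10⁻³ m / (52.8×10⁻⁸ × 44.2 m) = 46.706 K
T = -7.68 + 46.706 = 39.026 °C

T = 39.0 °C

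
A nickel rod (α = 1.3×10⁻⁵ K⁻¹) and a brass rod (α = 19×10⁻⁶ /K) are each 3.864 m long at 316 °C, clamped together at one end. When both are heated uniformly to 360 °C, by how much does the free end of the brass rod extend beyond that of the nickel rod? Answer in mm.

ΔT = 44 K
nickel: ΔL = 1.3×10⁻⁵ × 3.864 m × 44 = 2.2102×10⁻³ m = 2.2102 mm
brass: ΔL = 19×10⁻⁶ × 3.864 m × 44 = 3.2303×10⁻³ m = 3.2303 mm
difference = 3.2303 − 2.2102 = 1.0201 mm

1.02 mm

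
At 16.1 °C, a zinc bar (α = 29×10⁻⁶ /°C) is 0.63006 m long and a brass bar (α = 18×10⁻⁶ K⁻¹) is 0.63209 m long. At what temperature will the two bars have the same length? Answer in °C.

Equal length when α₁L₁ΔT − α₂L₂ΔT = L₂ − L₁ = 2.03×10⁻³ m
α₁L₁ = 1.827174×10⁻⁵, α₂L₂ = 1.137762×10⁻⁵ → Δ(αL) = 6.89412×10⁻⁶ m/K
ΔT = 2.03×10⁻³ / 6.89412×10⁻⁶ = 294.454 K, so T = 16.1 + 294.454 = 310.554 °C

T = 310.6 °C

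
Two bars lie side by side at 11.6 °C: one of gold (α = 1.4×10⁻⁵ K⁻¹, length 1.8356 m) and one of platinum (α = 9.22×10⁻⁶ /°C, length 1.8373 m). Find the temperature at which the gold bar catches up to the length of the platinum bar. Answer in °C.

T = 205.7 °C

L₁(1 + α₁ΔT) = L₂(1 + α₂ΔT) ⇒ ΔT = (L₂ − L₁)/(α₁L₁ − α₂L₂)
L₂ − L₁ = 1.8373 − 1.8356 = 1.70×10⁻³ m
α₁L₁ − α₂L₂ = 1.4×10⁻⁵×1.8356 − 9.22×10⁻⁶×1.8373 = 8.758494×10⁻⁶ m/K
ΔT = 1.70×10⁻³ / 8.758494×10⁻⁶ = 194.097 K
T = 11.6 + 194.097 = 205.697 °C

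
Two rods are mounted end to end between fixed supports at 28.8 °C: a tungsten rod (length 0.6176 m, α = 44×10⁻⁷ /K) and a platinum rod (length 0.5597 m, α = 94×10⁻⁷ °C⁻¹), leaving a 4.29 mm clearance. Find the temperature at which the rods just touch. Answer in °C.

T = 566 °C

α₁L₁ = 2.71744×10⁻⁶ m/K, α₂L₂ = 5.26118×10⁻⁶ m/K → total 7.97862×10⁻⁶ m/K
ΔT = g/(α₁L₁+α₂L₂) = 4.29×10⁻³ / 7.97862×10⁻⁶ = 537.69 K
T = 28.8 + 537.69 = 566.49 °C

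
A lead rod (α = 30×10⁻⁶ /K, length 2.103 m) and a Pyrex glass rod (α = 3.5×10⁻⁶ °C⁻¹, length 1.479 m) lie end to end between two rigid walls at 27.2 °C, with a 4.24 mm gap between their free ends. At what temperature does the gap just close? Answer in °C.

T = 89.3 °C

α₁L₁ = 6.309×10⁻⁵ m/K, α₂L₂ = 5.1765×10⁻⁶ m/K → total 6.82665×10⁻⁵ m/K
ΔT = g/(α₁L₁+α₂L₂) = 4.24×10⁻³ / 6.82665×10⁻⁵ = 62.110 K
T = 27.2 + 62.110 = 89.310 °C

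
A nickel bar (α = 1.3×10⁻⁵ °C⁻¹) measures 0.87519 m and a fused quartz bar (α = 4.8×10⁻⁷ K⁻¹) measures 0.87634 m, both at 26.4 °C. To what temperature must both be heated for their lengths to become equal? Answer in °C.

L₁(1 + α₁ΔT) = L₂(1 + α₂ΔT) ⇒ ΔT = (L₂ − L₁)/(α₁L₁ − α₂L₂)
L₂ − L₁ = 0.87634 − 0.87519 = 1.15×10⁻³ m
α₁L₁ − α₂L₂ = 1.3×10⁻⁵×0.87519 − 4.8×10⁻⁷×0.87634 = 1.09568268×10⁻⁵ m/K
ΔT = 1.15×10⁻³ / 1.09568268×10⁻⁵ = 104.957 K
T = 26.4 + 104.957 = 131.357 °C

T = 131.4 °C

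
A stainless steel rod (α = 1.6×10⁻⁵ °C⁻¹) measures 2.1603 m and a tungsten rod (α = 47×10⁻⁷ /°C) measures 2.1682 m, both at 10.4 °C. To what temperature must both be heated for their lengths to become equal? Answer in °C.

Equal length when α₁L₁ΔT − α₂L₂ΔT = L₂ − L₁ = 7.90×10⁻³ m
α₁L₁ = 3.45648×10⁻⁵, α₂L₂ = 1.019054×10⁻⁵ → Δ(αL) = 2.437426×10⁻⁵ m/K
ΔT = 7.90×10⁻³ / 2.437426×10⁻⁵ = 324.112 K, so T = 10.4 + 324.112 = 334.512 °C

T = 334.5 °C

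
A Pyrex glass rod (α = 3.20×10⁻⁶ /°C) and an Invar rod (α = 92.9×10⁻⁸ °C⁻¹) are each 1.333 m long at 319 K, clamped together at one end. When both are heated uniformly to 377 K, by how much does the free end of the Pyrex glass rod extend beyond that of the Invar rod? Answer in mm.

ΔT = 58 K
Pyrex glass: ΔL = 3.20×10⁻⁶ × 1.333 m × 58 = 2.4740×10⁻⁴ m = 0.24740 mm
Invar: ΔL = 92.9×10⁻⁸ × 1.333 m × 58 = 7.1825×10⁻⁵ m = 0.071825 mm
difference = 0.24740 − 0.071825 = 0.175575 mm

0.176 mm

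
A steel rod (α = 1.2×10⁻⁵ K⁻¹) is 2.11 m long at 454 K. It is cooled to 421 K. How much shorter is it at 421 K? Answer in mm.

ΔL = 0.836 mm

|ΔT| = |421 − 454| = 33 K
ΔL = αL₀ΔT = (1.2×10⁻⁵)(2.11)(33) = 8.36×10⁻⁴ m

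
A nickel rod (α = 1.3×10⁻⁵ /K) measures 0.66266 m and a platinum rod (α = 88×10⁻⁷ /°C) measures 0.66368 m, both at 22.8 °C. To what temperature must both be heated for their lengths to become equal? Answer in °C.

T = 390.5 °C

L₁(1 + α₁ΔT) = L₂(1 + α₂ΔT) ⇒ ΔT = (L₂ − L₁)/(α₁L₁ − α₂L₂)
L₂ − L₁ = 0.66368 − 0.66266 = 1.02×10⁻³ m
α₁L₁ − α₂L₂ = 1.3×10⁻⁵×0.66266 − 88×10⁻⁷×0.66368 = 2.774196×10⁻⁶ m/K
ΔT = 1.02×10⁻³ / 2.774196×10⁻⁶ = 367.674 K
T = 22.8 + 367.674 = 390.474 °C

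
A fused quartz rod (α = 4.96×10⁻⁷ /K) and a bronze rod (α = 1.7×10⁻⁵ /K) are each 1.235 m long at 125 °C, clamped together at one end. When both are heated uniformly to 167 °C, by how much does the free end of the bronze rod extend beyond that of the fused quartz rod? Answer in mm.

0.856 mm

ΔT = 42 K
fused quartz: ΔL = 4.96×10⁻⁷ × 1.235 m × 42 = 2.5728×10⁻⁵ m = 0.025728 mm
bronze: ΔL = 1.7×10⁻⁵ × 1.235 m × 42 = 8.8179×10⁻⁴ m = 0.88179 mm
difference = 0.88179 − 0.025728 = 0.856062 mm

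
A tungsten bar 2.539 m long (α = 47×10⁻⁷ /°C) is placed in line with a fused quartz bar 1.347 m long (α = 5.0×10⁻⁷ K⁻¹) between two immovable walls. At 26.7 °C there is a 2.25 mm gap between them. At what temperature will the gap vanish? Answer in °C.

T = 205 °C

Gap closes when ΔL₁ + ΔL₂ = 2.25 mm = 2.25×10⁻³ m
(α₁L₁ + α₂L₂)ΔT = g
α₁L₁ + α₂L₂ = 47×10⁻⁷×2.539 + 5.0×10⁻⁷×1.347 = 1.26068×10⁻⁵ m/K
ΔT = 2.25×10⁻³ / 1.26068×10⁻⁵ = 178.48 K
T = 26.7 + 178.48 = 205.18 °C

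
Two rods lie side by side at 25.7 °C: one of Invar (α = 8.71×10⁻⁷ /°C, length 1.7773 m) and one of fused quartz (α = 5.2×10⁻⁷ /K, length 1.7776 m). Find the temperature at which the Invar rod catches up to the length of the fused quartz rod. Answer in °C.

T = 506.7 °C

Equal length when α₁L₁ΔT − α₂L₂ΔT = L₂ − L₁ = 3.00×10⁻⁴ m
α₁L₁ = 1.5480283×10⁻⁶, α₂L₂ = 9.24352×10⁻⁷ → Δ(αL) = 6.236763×10⁻⁷ m/K
ΔT = 3.00×10⁻⁴ / 6.236763×10⁻⁷ = 481.019 K, so T = 25.7 + 481.019 = 506.719 °C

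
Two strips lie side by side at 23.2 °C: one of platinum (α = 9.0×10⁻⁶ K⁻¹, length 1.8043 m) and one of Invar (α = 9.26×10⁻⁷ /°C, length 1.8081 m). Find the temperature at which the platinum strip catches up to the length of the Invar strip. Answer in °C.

T = 284.1 °C

L₁(1 + α₁ΔT) = L₂(1 + α₂ΔT) ⇒ ΔT = (L₂ − L₁)/(α₁L₁ − α₂L₂)
L₂ − L₁ = 1.8081 − 1.8043 = 3.80×10⁻³ m
α₁L₁ − α₂L₂ = 9.0×10⁻⁶×1.8043 − 9.26×10⁻⁷×1.8081 = 1.45643994×10⁻⁵ m/K
ΔT = 3.80×10⁻³ / 1.45643994×10⁻⁵ = 260.910 K
T = 23.2 + 260.910 = 284.110 °C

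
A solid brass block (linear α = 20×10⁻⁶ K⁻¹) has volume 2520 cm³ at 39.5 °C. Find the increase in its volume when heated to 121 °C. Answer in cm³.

ΔV = 12.3 cm³

Isotropic solid: β ≈ 3α = 6.0×10⁻⁵ /K; ΔT = 81.5 K
ΔV = 3αV₀ΔT = 3(20×10⁻⁶)(2520)(81.5) = 12.3 cm³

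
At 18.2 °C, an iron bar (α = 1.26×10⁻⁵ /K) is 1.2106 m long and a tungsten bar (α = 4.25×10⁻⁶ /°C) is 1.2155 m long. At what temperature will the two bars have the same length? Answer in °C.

T = 503.9 °C

Equal length when α₁L₁ΔT − α₂L₂ΔT = L₂ − L₁ = 4.90×10⁻³ m
α₁L₁ = 1.525356×10⁻⁵, α₂L₂ = 5.165875×10⁻⁶ → Δ(αL) = 1.0087685×10⁻⁵ m/K
ΔT = 4.90×10⁻³ / 1.0087685×10⁻⁵ = 485.741 K, so T = 18.2 + 485.741 = 503.941 °C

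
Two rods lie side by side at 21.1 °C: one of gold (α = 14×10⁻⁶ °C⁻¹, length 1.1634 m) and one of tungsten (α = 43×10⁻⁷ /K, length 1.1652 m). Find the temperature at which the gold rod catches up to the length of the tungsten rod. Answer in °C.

Equal length when α₁L₁ΔT − α₂L₂ΔT = L₂ − L₁ = 1.80×10⁻³ m
α₁L₁ = 1.62876×10⁻⁵, α₂L₂ = 5.01036×10⁻⁶ → Δ(αL) = 1.127724×10⁻⁵ m/K
ΔT = 1.80×10⁻³ / 1.127724×10⁻⁵ = 159.614 K, so T = 21.1 + 159.614 = 180.714 °C

T = 180.7 °C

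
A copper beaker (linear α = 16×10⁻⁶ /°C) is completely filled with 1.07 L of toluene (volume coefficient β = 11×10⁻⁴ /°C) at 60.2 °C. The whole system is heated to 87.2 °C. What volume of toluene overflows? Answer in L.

The beaker also expands: β_container ≈ 3α = 4.8×10⁻⁵ /K
Net overflow = V₀(β_liq − 3α_cont)ΔT
β − 3α = 1.10×10⁻³ − 4.8×10⁻⁵ = 1.052×10⁻³ /K; ΔT = 27.0 K
ΔV = 1.07 × 1.052×10⁻³ × 27.0 = 0.0304 L

0.0304 L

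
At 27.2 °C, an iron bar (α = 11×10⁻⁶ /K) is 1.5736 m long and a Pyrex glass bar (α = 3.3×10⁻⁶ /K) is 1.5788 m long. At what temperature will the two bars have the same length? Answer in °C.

T = 457.0 °C

Equal length when α₁L₁ΔT − α₂L₂ΔT = L₂ − L₁ = 5.20×10⁻³ m
α₁L₁ = 1.73096×10⁻⁵, α₂L₂ = 5.21004×10⁻⁶ → Δ(αL) = 1.209956×10⁻⁵ m/K
ΔT = 5.20×10⁻³ / 1.209956×10⁻⁵ = 429.768 K, so T = 27.2 + 429.768 = 456.968 °C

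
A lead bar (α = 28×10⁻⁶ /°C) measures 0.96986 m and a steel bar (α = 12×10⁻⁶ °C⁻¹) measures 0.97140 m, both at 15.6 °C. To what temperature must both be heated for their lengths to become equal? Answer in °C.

T = 115.0 °C

Equal length when α₁L₁ΔT − α₂L₂ΔT = L₂ − L₁ = 1.54×10⁻³ m
α₁L₁ = 2.715608×10⁻⁵, α₂L₂ = 1.16568×10⁻⁵ → Δ(αL) = 1.549928×10⁻⁵ m/K
ΔT = 1.54×10⁻³ / 1.549928×10⁻⁵ = 99.359 K, so T = 15.6 + 99.359 = 114.959 °C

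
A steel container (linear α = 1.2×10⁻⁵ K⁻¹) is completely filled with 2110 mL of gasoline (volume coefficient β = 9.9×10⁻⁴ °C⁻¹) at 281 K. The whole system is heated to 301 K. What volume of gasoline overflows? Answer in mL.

40.3 mL

The container also expands: β_container ≈ 3α = 3.6×10⁻⁵ /K
Net overflow = V₀(β_liq − 3α_cont)ΔT
β − 3α = 9.90×10⁻⁴ − 3.6×10⁻⁵ = 9.54×10⁻⁴ /K; ΔT = 20 K
ΔV = 2110 × 9.54×10⁻⁴ × 20 = 40.3 mL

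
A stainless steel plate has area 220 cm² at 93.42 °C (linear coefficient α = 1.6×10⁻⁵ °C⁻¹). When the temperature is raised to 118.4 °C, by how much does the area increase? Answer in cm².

ΔA = 0.176 cm²

Area coefficient ≈ 2α; |ΔT| = 24.98 K
ΔA = 2αA₀ΔT = 2(1.6×10⁻⁵)(220)(24.98) = 0.176 cm²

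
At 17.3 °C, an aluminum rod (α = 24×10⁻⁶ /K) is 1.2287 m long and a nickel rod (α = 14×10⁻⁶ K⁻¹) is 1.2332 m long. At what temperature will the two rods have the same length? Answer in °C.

L₁(1 + α₁ΔT) = L₂(1 + α₂ΔT) ⇒ ΔT = (L₂ − L₁)/(α₁L₁ − α₂L₂)
L₂ − L₁ = 1.2332 − 1.2287 = 4.50×10⁻³ m
α₁L₁ − α₂L₂ = 24×10⁻⁶×1.2287 − 14×10⁻⁶×1.2332 = 1.2224×10⁻⁵ m/K
ΔT = 4.50×10⁻³ / 1.2224×10⁻⁵ = 368.128 K
T = 17.3 + 368.128 = 385.428 °C

T = 385.4 °C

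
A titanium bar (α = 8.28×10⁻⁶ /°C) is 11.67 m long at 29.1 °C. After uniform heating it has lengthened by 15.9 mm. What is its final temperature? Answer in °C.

T = 194 °C

ΔL = αL₀ΔT ⇒ ΔT = ΔL / (αL₀)
ΔT = 15.9×10⁻³ m / (8.28×10⁻⁶ × 11.67 m) = 164.55 K
T = 29.1 + 164.55 = 193.65 °C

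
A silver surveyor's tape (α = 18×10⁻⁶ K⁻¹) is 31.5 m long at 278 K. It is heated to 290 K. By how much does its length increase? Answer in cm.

ΔL = 0.680 cm

|ΔT| = |290 − 278| = 12 K
ΔL = αL₀ΔT = (18×10⁻⁶)(31.5)(12) = 6.80×10⁻³ m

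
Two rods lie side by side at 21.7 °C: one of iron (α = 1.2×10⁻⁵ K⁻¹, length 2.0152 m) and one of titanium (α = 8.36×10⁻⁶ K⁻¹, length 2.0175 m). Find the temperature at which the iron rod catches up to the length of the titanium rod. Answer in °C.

L₁(1 + α₁ΔT) = L₂(1 + α₂ΔT) ⇒ ΔT = (L₂ − L₁)/(α₁L₁ − α₂L₂)
L₂ − L₁ = 2.0175 − 2.0152 = 2.30×10⁻³ m
α₁L₁ − α₂L₂ = 1.2×10⁻⁵×2.0152 − 8.36×10⁻⁶×2.0175 = 7.3161×10⁻⁶ m/K
ΔT = 2.30×10⁻³ / 7.3161×10⁻⁶ = 314.375 K
T = 21.7 + 314.375 = 336.075 °C

T = 336.1 °C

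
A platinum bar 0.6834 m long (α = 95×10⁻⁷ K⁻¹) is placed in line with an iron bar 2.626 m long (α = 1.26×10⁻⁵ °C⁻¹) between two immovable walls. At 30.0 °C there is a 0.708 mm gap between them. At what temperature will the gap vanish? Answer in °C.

Gap closes when ΔL₁ + ΔL₂ = 0.708 mm = 7.08×10⁻⁴ m
(α₁L₁ + α₂L₂)ΔT = g
α₁L₁ + α₂L₂ = 95×10⁻⁷×0.6834 + 1.26×10⁻⁵×2.626 = 3.95799×10⁻⁵ m/K
ΔT = 7.08×10⁻⁴ / 3.95799×10⁻⁵ = 17.888 K
T = 30.0 + 17.888 = 47.888 °C

T = 47.9 °C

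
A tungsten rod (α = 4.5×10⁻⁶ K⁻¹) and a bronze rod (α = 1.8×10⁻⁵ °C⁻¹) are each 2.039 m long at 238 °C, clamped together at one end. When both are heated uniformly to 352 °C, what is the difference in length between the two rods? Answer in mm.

ΔT = 114 K
tungsten: ΔL = 4.5×10⁻⁶ × 2.039 m × 114 = 1.0460×10⁻³ m = 1.0460 mm
bronze: ΔL = 1.8×10⁻⁵ × 2.039 m × 114 = 4.1840×10⁻³ m = 4.1840 mm
difference = 4.1840 − 1.0460 = 3.138 mm

3.14 mm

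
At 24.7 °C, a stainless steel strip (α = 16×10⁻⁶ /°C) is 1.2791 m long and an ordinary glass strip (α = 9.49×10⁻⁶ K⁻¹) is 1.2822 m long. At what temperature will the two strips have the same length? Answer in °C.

T = 398.3 °C

Equal length when α₁L₁ΔT − α₂L₂ΔT = L₂ − L₁ = 3.10×10⁻³ m
α₁L₁ = 2.04656×10⁻⁵, α₂L₂ = 1.2168078×10⁻⁵ → Δ(αL) = 8.297522×10⁻⁶ m/K
ΔT = 3.10×10⁻³ / 8.297522×10⁻⁶ = 373.606 K, so T = 24.7 + 373.606 = 398.306 °C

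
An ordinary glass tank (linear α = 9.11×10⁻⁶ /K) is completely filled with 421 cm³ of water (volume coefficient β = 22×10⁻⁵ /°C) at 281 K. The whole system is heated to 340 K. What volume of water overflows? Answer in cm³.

4.79 cm³

The tank also expands: β_container ≈ 3α = 2.733×10⁻⁵ /K
Net overflow = V₀(β_liq − 3α_cont)ΔT
β − 3α = 2.20×10⁻⁴ − 2.733×10⁻⁵ = 1.9267×10⁻⁴ /K; ΔT = 59 K
ΔV = 421 × 1.9267×10⁻⁴ × 59 = 4.79 cm³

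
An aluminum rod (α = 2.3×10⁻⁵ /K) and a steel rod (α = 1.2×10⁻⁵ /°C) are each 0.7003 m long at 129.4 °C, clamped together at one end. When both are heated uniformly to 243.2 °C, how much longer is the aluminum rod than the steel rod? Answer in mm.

ΔT = 113.8 K
aluminum: ΔL = 2.3×10⁻⁵ × 0.7003 m × 113.8 = 1.8330×10⁻³ m = 1.8330 mm
steel: ΔL = 1.2×10⁻⁵ × 0.7003 m × 113.8 = 9.5633×10⁻⁴ m = 0.95633 mm
difference = 1.8330 − 0.95633 = 0.87667 mm

0.877 mm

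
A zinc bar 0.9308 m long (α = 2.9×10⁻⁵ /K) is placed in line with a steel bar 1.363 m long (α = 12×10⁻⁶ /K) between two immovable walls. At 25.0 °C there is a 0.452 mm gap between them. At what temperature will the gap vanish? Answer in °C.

Gap closes when ΔL₁ + ΔL₂ = 0.452 mm = 4.52×10⁻⁴ m
(α₁L₁ + α₂L₂)ΔT = g
α₁L₁ + α₂L₂ = 2.9×10⁻⁵×0.9308 + 12×10⁻⁶×1.363 = 4.33492×10⁻⁵ m/K
ΔT = 4.52×10⁻⁴ / 4.33492×10⁻⁵ = 10.427 K
T = 25.0 + 10.427 = 35.427 °C

T = 35.4 °C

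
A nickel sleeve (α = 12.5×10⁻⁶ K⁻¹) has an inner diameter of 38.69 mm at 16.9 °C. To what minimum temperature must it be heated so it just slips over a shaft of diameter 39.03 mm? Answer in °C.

T = 720 °C

Required Δd = 39.03 − 38.69 = 0.34 mm
Δd = αd₀ΔT ⇒ ΔT = Δd/(αd₀) = 0.34 / (12.5×10⁻⁶ × 38.69) = 703.02 K
T_min = 16.9 + 703.02 = 719.92 °C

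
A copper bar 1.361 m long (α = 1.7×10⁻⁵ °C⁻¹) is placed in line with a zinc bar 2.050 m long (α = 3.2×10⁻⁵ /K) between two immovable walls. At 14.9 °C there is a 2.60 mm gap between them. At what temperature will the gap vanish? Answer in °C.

Gap closes when ΔL₁ + ΔL₂ = 2.60 mm = 2.60×10⁻³ m
(α₁L₁ + α₂L₂)ΔT = g
α₁L₁ + α₂L₂ = 1.7×10⁻⁵×1.361 + 3.2×10⁻⁵×2.050 = 8.8737×10⁻⁵ m/K
ΔT = 2.60×10⁻³ / 8.8737×10⁻⁵ = 29.300 K
T = 14.9 + 29.300 = 44.200 °C

T = 44.2 °C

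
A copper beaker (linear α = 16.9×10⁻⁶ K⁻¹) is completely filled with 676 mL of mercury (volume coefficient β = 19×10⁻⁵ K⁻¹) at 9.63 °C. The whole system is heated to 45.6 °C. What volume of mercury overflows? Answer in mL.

3.39 mL

The beaker also expands: β_container ≈ 3α = 5.07×10⁻⁵ /K
Net overflow = V₀(β_liq − 3α_cont)ΔT
β − 3α = 1.90×10⁻⁴ − 5.07×10⁻⁵ = 1.393×10⁻⁴ /K; ΔT = 35.97 K
ΔV = 676 × 1.393×10⁻⁴ × 35.97 = 3.39 mL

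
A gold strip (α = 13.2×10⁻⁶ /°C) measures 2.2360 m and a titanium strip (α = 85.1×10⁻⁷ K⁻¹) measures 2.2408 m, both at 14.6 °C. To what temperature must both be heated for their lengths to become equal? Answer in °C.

Equal length when α₁L₁ΔT − α₂L₂ΔT = L₂ − L₁ = 4.80×10⁻³ m
α₁L₁ = 2.95152×10⁻⁵, α₂L₂ = 1.9069208×10⁻⁵ → Δ(αL) = 1.0445992×10⁻⁵ m/K
ΔT = 4.80×10⁻³ / 1.0445992×10⁻⁵ = 459.506 K, so T = 14.6 + 459.506 = 474.106 °C

T = 474.1 °C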